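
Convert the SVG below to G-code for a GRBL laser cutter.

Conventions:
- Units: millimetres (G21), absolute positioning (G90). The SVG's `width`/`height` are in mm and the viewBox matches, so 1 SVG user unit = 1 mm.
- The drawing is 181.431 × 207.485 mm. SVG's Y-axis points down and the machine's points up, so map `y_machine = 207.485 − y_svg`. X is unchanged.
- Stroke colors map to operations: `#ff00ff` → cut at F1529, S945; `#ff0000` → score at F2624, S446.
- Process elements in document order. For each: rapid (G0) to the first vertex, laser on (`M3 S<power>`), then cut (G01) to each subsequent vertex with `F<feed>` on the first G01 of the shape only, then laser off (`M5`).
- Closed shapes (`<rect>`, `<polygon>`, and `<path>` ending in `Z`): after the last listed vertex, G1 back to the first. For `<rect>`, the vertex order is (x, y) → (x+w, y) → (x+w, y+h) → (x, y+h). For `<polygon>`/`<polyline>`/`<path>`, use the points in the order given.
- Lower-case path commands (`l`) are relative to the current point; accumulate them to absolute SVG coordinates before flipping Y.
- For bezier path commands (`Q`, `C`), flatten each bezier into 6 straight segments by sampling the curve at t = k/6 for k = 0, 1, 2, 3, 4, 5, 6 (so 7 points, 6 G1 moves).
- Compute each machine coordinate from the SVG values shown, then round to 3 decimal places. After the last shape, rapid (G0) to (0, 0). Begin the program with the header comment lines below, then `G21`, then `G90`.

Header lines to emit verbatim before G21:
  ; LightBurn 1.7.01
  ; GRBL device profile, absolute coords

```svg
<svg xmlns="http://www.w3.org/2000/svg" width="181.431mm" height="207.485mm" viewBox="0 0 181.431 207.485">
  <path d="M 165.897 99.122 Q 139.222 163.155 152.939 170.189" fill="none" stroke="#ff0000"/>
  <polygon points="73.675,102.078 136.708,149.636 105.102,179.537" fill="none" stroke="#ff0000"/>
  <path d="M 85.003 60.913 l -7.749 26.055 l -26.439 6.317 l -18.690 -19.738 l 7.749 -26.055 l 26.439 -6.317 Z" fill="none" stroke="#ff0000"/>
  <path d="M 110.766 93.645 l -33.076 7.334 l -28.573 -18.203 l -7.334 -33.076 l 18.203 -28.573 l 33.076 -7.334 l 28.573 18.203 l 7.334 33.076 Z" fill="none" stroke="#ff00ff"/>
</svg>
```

; LightBurn 1.7.01
; GRBL device profile, absolute coords
G21
G90
G0 X165.897 Y108.363
M3 S446
G01 X158.127 Y88.602 F2624
G01 X152.602 Y72.008
G01 X149.320 Y58.580
G01 X148.282 Y48.319
G01 X149.489 Y41.224
G01 X152.939 Y37.296
M5
G0 X73.675 Y105.407
M3 S446
G01 X136.708 Y57.849 F2624
G01 X105.102 Y27.948
G01 X73.675 Y105.407
M5
G0 X85.003 Y146.572
M3 S446
G01 X77.254 Y120.517 F2624
G01 X50.815 Y114.200
G01 X32.125 Y133.938
G01 X39.874 Y159.993
G01 X66.313 Y166.310
G01 X85.003 Y146.572
M5
G0 X110.766 Y113.840
M3 S945
G01 X77.690 Y106.506 F1529
G01 X49.117 Y124.709
G01 X41.783 Y157.785
G01 X59.986 Y186.358
G01 X93.062 Y193.692
G01 X121.635 Y175.489
G01 X128.969 Y142.413
G01 X110.766 Y113.840
M5
G0 X0.000 Y0.000

1 u = 1 mm; y_m = 207.485 − y.

[1] `<path>` quadratic bezier, #ff0000→score S446 F2624: (165.897,108.363) → (158.127,88.602) → (152.602,72.008) → (149.320,58.580) → (148.282,48.319) → (149.489,41.224) → (152.939,37.296)

[2] `<polygon>` closed polygon, #ff0000→score S446 F2624: (73.675,105.407) → (136.708,57.849) → (105.102,27.948) → (73.675,105.407) (closed)

[3] `<path>` regular polygon, #ff0000→score S446 F2624: (85.003,146.572) → (77.254,120.517) → (50.815,114.200) → (32.125,133.938) → (39.874,159.993) → (66.313,166.310) → (85.003,146.572) (closed)

[4] `<path>` regular polygon, #ff00ff→cut S945 F1529: (110.766,113.840) → (77.690,106.506) → (49.117,124.709) → (41.783,157.785) → (59.986,186.358) → (93.062,193.692) → (121.635,175.489) → (128.969,142.413) → (110.766,113.840) (closed)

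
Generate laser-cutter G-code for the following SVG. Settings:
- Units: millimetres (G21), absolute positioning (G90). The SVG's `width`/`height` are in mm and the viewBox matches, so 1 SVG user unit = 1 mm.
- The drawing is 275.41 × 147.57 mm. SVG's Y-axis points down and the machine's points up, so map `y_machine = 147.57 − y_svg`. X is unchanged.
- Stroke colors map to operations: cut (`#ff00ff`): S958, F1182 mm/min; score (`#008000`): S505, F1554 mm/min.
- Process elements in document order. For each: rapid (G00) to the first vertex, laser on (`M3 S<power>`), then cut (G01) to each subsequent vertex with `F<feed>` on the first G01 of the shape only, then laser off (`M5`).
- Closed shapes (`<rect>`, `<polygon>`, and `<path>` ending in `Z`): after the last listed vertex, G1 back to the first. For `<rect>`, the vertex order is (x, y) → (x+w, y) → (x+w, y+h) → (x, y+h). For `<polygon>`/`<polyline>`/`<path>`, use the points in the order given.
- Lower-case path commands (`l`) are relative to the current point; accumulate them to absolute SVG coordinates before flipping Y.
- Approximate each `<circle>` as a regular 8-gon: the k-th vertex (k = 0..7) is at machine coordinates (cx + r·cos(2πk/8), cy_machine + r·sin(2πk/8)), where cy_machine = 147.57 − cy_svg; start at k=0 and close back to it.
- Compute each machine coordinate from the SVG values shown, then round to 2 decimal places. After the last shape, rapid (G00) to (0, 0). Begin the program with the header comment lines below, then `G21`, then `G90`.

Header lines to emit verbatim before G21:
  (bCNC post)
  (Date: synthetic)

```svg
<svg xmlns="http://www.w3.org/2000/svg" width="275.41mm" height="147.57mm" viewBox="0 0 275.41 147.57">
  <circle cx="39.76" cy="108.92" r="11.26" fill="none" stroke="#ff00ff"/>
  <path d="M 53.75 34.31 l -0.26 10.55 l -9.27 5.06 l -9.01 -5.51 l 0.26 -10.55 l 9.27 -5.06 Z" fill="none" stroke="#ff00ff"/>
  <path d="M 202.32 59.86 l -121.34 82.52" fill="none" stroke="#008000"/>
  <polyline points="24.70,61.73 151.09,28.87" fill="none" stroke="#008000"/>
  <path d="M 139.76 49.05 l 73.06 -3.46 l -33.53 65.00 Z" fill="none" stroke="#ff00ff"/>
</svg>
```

viewBox `0 0 275.41 147.57` with mm width/height → 1 unit = 1 mm. Flip: y_m = 147.57 − y_svg.

**Shape 1** — `<circle>` circle, stroke `#ff00ff` → cut (S958, F1182). Machine vertices: (51.02,38.65) → (47.72,46.61) → (39.76,49.91) → (31.80,46.61) → (28.50,38.65) → (31.80,30.69) → (39.76,27.39) → (47.72,30.69) → (51.02,38.65). Closed: final G1 returns to the first vertex.

**Shape 2** — `<path>` regular polygon, stroke `#ff00ff` → cut (S958, F1182). Machine vertices: (53.75,113.26) → (53.49,102.71) → (44.22,97.65) → (35.21,103.16) → (35.47,113.71) → (44.74,118.77) → (53.75,113.26). Closed: final G1 returns to the first vertex.

**Shape 3** — `<path>` line segment, stroke `#008000` → score (S505, F1554). Machine vertices: (202.32,87.71) → (80.98,5.19). Open path.

**Shape 4** — `<polyline>` line segment, stroke `#008000` → score (S505, F1554). Machine vertices: (24.70,85.84) → (151.09,118.70). Open path.

**Shape 5** — `<path>` regular polygon, stroke `#ff00ff` → cut (S958, F1182). Machine vertices: (139.76,98.52) → (212.82,101.98) → (179.29,36.98) → (139.76,98.52). Closed: final G1 returns to the first vertex.

(bCNC post)
(Date: synthetic)
G21
G90
G00 X51.02 Y38.65
M3 S958
G01 X47.72 Y46.61 F1182
G01 X39.76 Y49.91
G01 X31.80 Y46.61
G01 X28.50 Y38.65
G01 X31.80 Y30.69
G01 X39.76 Y27.39
G01 X47.72 Y30.69
G01 X51.02 Y38.65
M5
G00 X53.75 Y113.26
M3 S958
G01 X53.49 Y102.71 F1182
G01 X44.22 Y97.65
G01 X35.21 Y103.16
G01 X35.47 Y113.71
G01 X44.74 Y118.77
G01 X53.75 Y113.26
M5
G00 X202.32 Y87.71
M3 S505
G01 X80.98 Y5.19 F1554
M5
G00 X24.70 Y85.84
M3 S505
G01 X151.09 Y118.70 F1554
M5
G00 X139.76 Y98.52
M3 S958
G01 X212.82 Y101.98 F1182
G01 X179.29 Y36.98
G01 X139.76 Y98.52
M5
G00 X0.00 Y0.00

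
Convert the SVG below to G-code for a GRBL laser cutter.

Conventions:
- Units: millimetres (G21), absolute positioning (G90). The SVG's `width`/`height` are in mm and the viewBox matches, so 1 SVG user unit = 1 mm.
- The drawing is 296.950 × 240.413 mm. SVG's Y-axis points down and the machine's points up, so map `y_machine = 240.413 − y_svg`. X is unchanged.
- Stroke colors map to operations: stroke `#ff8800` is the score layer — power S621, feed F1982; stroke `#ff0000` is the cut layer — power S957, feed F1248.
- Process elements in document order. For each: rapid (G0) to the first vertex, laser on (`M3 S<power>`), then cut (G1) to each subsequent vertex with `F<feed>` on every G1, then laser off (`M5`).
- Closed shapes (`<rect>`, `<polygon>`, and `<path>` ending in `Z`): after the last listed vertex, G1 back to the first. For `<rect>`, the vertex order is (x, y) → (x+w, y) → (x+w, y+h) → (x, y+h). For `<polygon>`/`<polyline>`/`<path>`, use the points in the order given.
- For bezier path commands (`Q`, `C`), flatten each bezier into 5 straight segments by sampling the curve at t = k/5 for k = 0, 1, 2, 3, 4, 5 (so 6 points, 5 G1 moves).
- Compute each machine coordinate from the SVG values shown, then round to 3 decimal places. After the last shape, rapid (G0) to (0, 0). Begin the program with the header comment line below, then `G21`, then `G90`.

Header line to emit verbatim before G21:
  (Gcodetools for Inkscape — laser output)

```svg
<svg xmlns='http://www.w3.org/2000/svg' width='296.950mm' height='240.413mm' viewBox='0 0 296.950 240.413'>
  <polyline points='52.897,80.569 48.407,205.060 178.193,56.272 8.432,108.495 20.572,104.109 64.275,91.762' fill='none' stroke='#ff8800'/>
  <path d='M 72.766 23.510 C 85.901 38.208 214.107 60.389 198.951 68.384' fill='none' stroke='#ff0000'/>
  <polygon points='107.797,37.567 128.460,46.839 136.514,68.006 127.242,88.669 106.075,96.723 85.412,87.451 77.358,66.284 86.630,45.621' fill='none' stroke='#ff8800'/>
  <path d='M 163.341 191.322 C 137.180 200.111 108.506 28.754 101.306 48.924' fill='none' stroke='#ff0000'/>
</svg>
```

(Gcodetools for Inkscape — laser output)
G21
G90
G0 X52.897 Y159.844
M3 S621
G1 X48.407 Y35.353 F1982
G1 X178.193 Y184.141 F1982
G1 X8.432 Y131.918 F1982
G1 X20.572 Y136.304 F1982
G1 X64.275 Y148.651 F1982
M5
G0 X72.766 Y216.903
M3 S957
G1 X92.388 Y207.360 F1248
G1 X127.222 Y197.060 F1248
G1 X164.864 Y187.045 F1248
G1 X192.909 Y178.355 F1248
G1 X198.951 Y172.029 F1248
M5
G0 X107.797 Y202.846
M3 S621
G1 X128.460 Y193.574 F1982
G1 X136.514 Y172.407 F1982
G1 X127.242 Y151.744 F1982
G1 X106.075 Y143.690 F1982
G1 X85.412 Y152.962 F1982
G1 X77.358 Y174.129 F1982
G1 X86.630 Y194.792 F1982
G1 X107.797 Y202.846 F1982
M5
G0 X163.341 Y49.091
M3 S957
G1 X147.535 Y62.462 F1248
G1 X132.277 Y101.227 F1248
G1 X118.718 Y147.547 F1248
G1 X108.011 Y183.581 F1248
G1 X101.306 Y191.489 F1248
M5
G0 X0.000 Y0.000

viewBox `0 0 296.950 240.413` with mm width/height → 1 unit = 1 mm. Flip: y_m = 240.413 − y_svg.

**Shape 1** — `<polyline>` open polyline, stroke `#ff8800` → score (S621, F1982). Machine vertices: (52.897,159.844) → (48.407,35.353) → (178.193,184.141) → (8.432,131.918) → (20.572,136.304) → (64.275,148.651). Open path.

**Shape 2** — `<path>` cubic bezier, stroke `#ff0000` → cut (S957, F1248). Control points (SVG): P0=(72.766,23.510), P1=(85.901,38.208), P2=(214.107,60.389), P3=(198.951,68.384); sampled at t=k/5. Machine vertices: (72.766,216.903) → (92.388,207.360) → (127.222,197.060) → (164.864,187.045) → (192.909,178.355) → (198.951,172.029). Open path.

**Shape 3** — `<polygon>` regular polygon, stroke `#ff8800` → score (S621, F1982). Machine vertices: (107.797,202.846) → (128.460,193.574) → (136.514,172.407) → (127.242,151.744) → (106.075,143.690) → (85.412,152.962) → (77.358,174.129) → (86.630,194.792) → (107.797,202.846). Closed: final G1 returns to the first vertex.

**Shape 4** — `<path>` cubic bezier, stroke `#ff0000` → cut (S957, F1248). Control points (SVG): P0=(163.341,191.322), P1=(137.180,200.111), P2=(108.506,28.754), P3=(101.306,48.924); sampled at t=k/5. Machine vertices: (163.341,49.091) → (147.535,62.462) → (132.277,101.227) → (118.718,147.547) → (108.011,183.581) → (101.306,191.489). Open path.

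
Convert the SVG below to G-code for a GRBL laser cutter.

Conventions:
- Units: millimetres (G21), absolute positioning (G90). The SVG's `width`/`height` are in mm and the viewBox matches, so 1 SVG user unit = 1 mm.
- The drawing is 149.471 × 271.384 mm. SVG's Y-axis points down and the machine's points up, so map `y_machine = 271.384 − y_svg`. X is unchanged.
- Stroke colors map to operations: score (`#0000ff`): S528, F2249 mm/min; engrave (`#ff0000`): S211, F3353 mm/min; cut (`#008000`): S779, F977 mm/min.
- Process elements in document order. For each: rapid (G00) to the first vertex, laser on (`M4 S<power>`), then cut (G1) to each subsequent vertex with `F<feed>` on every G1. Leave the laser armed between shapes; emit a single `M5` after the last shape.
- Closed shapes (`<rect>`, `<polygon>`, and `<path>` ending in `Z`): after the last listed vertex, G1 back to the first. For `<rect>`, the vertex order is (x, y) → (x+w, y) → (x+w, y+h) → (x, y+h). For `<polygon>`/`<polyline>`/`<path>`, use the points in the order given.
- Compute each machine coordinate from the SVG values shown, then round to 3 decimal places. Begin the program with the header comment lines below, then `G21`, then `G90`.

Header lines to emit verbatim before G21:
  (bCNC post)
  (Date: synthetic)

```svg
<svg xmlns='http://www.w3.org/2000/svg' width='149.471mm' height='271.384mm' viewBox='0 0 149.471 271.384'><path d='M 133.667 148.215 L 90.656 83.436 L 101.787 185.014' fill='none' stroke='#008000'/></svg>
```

Since the viewBox matches the mm dimensions, user units are millimetres directly. The only transform is the Y-flip y_m = 271.384 − y_svg.

Shape 1 is a open polyline drawn with `<path>`. Its stroke #008000 means cut at S779, F977. After flipping Y the toolpath is (133.667,123.169) → (90.656,187.948) → (101.787,86.370).

(bCNC post)
(Date: synthetic)
G21
G90
G00 X133.667 Y123.169
M4 S779
G1 X90.656 Y187.948 F977
G1 X101.787 Y86.370 F977
M5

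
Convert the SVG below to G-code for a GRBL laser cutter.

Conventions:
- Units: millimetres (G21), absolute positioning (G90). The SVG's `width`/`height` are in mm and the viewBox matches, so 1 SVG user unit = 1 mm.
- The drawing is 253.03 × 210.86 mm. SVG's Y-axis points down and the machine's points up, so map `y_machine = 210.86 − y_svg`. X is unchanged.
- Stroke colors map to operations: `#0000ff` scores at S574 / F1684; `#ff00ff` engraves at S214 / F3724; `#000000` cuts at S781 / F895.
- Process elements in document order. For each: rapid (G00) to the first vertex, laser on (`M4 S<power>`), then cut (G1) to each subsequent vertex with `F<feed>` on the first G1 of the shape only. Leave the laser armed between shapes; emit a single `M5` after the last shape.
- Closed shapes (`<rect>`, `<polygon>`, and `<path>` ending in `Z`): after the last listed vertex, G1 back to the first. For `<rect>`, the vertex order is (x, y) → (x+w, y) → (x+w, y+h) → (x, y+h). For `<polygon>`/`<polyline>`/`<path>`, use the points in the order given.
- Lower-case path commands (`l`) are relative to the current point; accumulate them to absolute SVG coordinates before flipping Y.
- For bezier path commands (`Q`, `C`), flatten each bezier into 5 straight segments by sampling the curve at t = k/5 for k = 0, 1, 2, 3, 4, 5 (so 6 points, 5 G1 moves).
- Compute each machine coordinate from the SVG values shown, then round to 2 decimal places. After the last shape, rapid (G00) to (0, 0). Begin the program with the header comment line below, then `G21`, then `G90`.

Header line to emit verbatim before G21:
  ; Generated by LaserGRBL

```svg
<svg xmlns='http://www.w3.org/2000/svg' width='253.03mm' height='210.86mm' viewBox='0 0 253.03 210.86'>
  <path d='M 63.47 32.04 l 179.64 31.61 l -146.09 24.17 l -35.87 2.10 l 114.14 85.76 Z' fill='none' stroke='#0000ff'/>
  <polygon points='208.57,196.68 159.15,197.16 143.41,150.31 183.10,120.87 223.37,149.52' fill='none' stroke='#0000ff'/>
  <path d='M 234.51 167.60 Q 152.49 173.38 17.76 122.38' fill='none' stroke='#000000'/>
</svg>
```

1 u = 1 mm; y_m = 210.86 − y.

[1] `<path>` closed polygon, #0000ff→score S574 F1684: (63.47,178.82) → (243.11,147.21) → (97.02,123.04) → (61.15,120.94) → (175.29,35.18) → (63.47,178.82) (closed)

[2] `<polygon>` regular polygon, #0000ff→score S574 F1684: (208.57,14.18) → (159.15,13.70) → (143.41,60.55) → (183.10,89.99) → (223.37,61.34) → (208.57,14.18) (closed)

[3] `<path>` quadratic bezier, #000000→cut S781 F895: (234.51,43.26) → (199.59,43.22) → (160.46,47.72) → (117.11,56.76) → (69.54,70.35) → (17.76,88.48)

; Generated by LaserGRBL
G21
G90
G00 X63.47 Y178.82
M4 S574
G1 X243.11 Y147.21 F1684
G1 X97.02 Y123.04
G1 X61.15 Y120.94
G1 X175.29 Y35.18
G1 X63.47 Y178.82
G00 X208.57 Y14.18
M4 S574
G1 X159.15 Y13.70 F1684
G1 X143.41 Y60.55
G1 X183.10 Y89.99
G1 X223.37 Y61.34
G1 X208.57 Y14.18
G00 X234.51 Y43.26
M4 S781
G1 X199.59 Y43.22 F895
G1 X160.46 Y47.72
G1 X117.11 Y56.76
G1 X69.54 Y70.35
G1 X17.76 Y88.48
M5
G00 X0.00 Y0.00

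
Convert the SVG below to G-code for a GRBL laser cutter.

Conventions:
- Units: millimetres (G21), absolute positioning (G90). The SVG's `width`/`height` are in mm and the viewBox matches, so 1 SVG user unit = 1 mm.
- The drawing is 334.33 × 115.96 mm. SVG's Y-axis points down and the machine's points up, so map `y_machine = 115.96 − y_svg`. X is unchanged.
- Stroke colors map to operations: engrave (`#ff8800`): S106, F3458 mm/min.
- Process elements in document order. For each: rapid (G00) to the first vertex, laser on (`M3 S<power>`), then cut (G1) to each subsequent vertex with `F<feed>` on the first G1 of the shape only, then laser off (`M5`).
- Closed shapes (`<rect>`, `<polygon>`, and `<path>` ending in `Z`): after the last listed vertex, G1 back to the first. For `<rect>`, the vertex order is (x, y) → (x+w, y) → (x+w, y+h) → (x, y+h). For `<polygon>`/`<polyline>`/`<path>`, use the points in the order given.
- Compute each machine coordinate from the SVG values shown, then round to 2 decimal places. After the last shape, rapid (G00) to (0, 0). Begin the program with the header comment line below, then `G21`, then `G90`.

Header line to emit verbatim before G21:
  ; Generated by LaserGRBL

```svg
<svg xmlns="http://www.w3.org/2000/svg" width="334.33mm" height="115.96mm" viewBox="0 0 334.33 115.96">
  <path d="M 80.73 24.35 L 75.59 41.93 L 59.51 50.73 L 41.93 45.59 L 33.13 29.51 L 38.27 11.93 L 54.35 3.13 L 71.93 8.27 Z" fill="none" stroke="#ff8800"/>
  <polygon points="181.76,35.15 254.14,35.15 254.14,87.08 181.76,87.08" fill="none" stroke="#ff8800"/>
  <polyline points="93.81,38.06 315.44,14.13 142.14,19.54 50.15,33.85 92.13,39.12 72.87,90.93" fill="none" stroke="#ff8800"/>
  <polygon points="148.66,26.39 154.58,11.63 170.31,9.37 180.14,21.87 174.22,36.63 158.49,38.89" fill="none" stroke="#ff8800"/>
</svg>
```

Since the viewBox matches the mm dimensions, user units are millimetres directly. The only transform is the Y-flip y_m = 115.96 − y_svg.

Shape 1 is a regular polygon drawn with `<path>`. Its stroke #ff8800 means engrave at S106, F3458. After flipping Y the toolpath is (80.73,91.61) → (75.59,74.03) → (59.51,65.23) → (41.93,70.37) → (33.13,86.45) → (38.27,104.03) → (54.35,112.83) → (71.93,107.69) → (80.73,91.61), returning to the start.

Shape 2 is a rectangle drawn with `<polygon>`. Its stroke #ff8800 means engrave at S106, F3458. After flipping Y the toolpath is (181.76,80.81) → (254.14,80.81) → (254.14,28.88) → (181.76,28.88) → (181.76,80.81), returning to the start.

Shape 3 is a open polyline drawn with `<polyline>`. Its stroke #ff8800 means engrave at S106, F3458. After flipping Y the toolpath is (93.81,77.90) → (315.44,101.83) → (142.14,96.42) → (50.15,82.11) → (92.13,76.84) → (72.87,25.03).

Shape 4 is a regular polygon drawn with `<polygon>`. Its stroke #ff8800 means engrave at S106, F3458. After flipping Y the toolpath is (148.66,89.57) → (154.58,104.33) → (170.31,106.59) → (180.14,94.09) → (174.22,79.33) → (158.49,77.07) → (148.66,89.57), returning to the start.

; Generated by LaserGRBL
G21
G90
G00 X80.73 Y91.61
M3 S106
G1 X75.59 Y74.03 F3458
G1 X59.51 Y65.23
G1 X41.93 Y70.37
G1 X33.13 Y86.45
G1 X38.27 Y104.03
G1 X54.35 Y112.83
G1 X71.93 Y107.69
G1 X80.73 Y91.61
M5
G00 X181.76 Y80.81
M3 S106
G1 X254.14 Y80.81 F3458
G1 X254.14 Y28.88
G1 X181.76 Y28.88
G1 X181.76 Y80.81
M5
G00 X93.81 Y77.90
M3 S106
G1 X315.44 Y101.83 F3458
G1 X142.14 Y96.42
G1 X50.15 Y82.11
G1 X92.13 Y76.84
G1 X72.87 Y25.03
M5
G00 X148.66 Y89.57
M3 S106
G1 X154.58 Y104.33 F3458
G1 X170.31 Y106.59
G1 X180.14 Y94.09
G1 X174.22 Y79.33
G1 X158.49 Y77.07
G1 X148.66 Y89.57
M5
G00 X0.00 Y0.00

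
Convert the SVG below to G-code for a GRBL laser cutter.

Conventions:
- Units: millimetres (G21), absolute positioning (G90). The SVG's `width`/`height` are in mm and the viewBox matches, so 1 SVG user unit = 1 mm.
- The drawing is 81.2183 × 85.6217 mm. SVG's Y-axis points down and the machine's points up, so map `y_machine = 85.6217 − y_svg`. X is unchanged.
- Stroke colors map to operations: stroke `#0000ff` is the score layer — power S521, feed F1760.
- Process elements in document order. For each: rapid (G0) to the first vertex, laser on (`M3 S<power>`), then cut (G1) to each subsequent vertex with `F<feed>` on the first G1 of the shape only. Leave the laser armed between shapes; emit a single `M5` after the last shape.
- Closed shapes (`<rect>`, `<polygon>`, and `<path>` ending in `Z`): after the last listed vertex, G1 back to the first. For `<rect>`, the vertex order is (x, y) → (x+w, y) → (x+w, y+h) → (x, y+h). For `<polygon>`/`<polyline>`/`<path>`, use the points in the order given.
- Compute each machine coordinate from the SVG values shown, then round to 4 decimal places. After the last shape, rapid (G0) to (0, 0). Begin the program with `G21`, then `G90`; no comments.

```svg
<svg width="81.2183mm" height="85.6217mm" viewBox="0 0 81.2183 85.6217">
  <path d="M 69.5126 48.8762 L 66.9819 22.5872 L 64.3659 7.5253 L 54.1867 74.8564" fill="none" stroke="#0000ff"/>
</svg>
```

G21
G90
G0 X69.5126 Y36.7455
M3 S521
G1 X66.9819 Y63.0345 F1760
G1 X64.3659 Y78.0964
G1 X54.1867 Y10.7653
M5
G0 X0.0000 Y0.0000

Since the viewBox matches the mm dimensions, user units are millimetres directly. The only transform is the Y-flip y_m = 85.6217 − y_svg.

Shape 1 is a open polyline drawn with `<path>`. Its stroke #0000ff means score at S521, F1760. After flipping Y the toolpath is (69.5126,36.7455) → (66.9819,63.0345) → (64.3659,78.0964) → (54.1867,10.7653).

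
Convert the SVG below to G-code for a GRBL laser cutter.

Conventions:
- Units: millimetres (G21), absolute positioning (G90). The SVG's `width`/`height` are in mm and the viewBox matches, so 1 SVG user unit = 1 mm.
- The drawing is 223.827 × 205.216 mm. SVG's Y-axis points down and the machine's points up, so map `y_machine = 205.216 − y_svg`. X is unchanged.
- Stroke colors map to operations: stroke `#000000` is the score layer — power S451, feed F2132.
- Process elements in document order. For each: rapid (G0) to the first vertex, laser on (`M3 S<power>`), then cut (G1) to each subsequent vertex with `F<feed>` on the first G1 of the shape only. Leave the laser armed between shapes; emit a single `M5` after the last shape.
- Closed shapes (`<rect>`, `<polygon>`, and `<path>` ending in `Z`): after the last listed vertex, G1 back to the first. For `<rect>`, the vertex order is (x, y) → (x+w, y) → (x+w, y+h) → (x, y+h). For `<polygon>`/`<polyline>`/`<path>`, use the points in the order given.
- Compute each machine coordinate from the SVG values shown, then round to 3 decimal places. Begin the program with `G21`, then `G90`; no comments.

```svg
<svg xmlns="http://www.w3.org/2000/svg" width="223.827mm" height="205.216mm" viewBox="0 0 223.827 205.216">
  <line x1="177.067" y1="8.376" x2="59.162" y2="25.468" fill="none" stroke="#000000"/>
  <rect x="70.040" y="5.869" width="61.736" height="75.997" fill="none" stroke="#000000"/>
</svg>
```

G21
G90
G0 X177.067 Y196.840
M3 S451
G1 X59.162 Y179.748 F2132
G0 X70.040 Y199.347
M3 S451
G1 X131.776 Y199.347 F2132
G1 X131.776 Y123.350
G1 X70.040 Y123.350
G1 X70.040 Y199.347
M5

1 u = 1 mm; y_m = 205.216 − y.

[1] `<line>` line segment, #000000→score S451 F2132: (177.067,196.840) → (59.162,179.748)

[2] `<rect>` rectangle, #000000→score S451 F2132: (70.040,199.347) → (131.776,199.347) → (131.776,123.350) → (70.040,123.350) → (70.040,199.347) (closed)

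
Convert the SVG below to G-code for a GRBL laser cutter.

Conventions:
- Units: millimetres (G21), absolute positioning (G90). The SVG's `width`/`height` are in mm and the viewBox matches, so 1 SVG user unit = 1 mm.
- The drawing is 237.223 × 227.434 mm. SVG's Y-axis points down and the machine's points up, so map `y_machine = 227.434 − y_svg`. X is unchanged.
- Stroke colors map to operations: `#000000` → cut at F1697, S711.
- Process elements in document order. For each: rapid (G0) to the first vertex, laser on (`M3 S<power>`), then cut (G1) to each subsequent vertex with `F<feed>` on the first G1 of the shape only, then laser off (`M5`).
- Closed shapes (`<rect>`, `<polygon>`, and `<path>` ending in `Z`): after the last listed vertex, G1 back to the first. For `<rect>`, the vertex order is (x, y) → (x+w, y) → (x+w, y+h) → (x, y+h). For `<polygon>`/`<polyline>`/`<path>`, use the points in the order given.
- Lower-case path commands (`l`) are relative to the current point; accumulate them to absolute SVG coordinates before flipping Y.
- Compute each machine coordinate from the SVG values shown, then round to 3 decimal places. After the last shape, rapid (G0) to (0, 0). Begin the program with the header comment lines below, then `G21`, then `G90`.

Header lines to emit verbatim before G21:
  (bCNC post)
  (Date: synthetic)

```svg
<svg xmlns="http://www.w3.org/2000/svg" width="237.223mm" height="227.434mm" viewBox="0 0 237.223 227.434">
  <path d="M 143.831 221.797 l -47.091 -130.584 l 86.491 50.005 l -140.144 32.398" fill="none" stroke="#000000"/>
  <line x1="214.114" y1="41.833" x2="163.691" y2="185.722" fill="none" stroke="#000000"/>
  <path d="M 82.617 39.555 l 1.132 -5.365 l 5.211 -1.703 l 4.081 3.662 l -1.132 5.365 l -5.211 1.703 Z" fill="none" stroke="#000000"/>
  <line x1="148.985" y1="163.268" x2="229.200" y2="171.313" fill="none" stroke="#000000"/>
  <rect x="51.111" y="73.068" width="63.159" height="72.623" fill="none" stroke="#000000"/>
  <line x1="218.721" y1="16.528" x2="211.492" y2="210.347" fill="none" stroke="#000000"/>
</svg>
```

(bCNC post)
(Date: synthetic)
G21
G90
G0 X143.831 Y5.637
M3 S711
G1 X96.740 Y136.221 F1697
G1 X183.231 Y86.216
G1 X43.087 Y53.818
M5
G0 X214.114 Y185.601
M3 S711
G1 X163.691 Y41.712 F1697
M5
G0 X82.617 Y187.879
M3 S711
G1 X83.749 Y193.244 F1697
G1 X88.960 Y194.947
G1 X93.041 Y191.285
G1 X91.909 Y185.920
G1 X86.698 Y184.217
G1 X82.617 Y187.879
M5
G0 X148.985 Y64.166
M3 S711
G1 X229.200 Y56.121 F1697
M5
G0 X51.111 Y154.366
M3 S711
G1 X114.270 Y154.366 F1697
G1 X114.270 Y81.743
G1 X51.111 Y81.743
G1 X51.111 Y154.366
M5
G0 X218.721 Y210.906
M3 S711
G1 X211.492 Y17.087 F1697
M5
G0 X0.000 Y0.000

1 u = 1 mm; y_m = 227.434 − y.

[1] `<path>` open polyline, #000000→cut S711 F1697: (143.831,5.637) → (96.740,136.221) → (183.231,86.216) → (43.087,53.818)

[2] `<line>` line segment, #000000→cut S711 F1697: (214.114,185.601) → (163.691,41.712)

[3] `<path>` regular polygon, #000000→cut S711 F1697: (82.617,187.879) → (83.749,193.244) → (88.960,194.947) → (93.041,191.285) → (91.909,185.920) → (86.698,184.217) → (82.617,187.879) (closed)

[4] `<line>` line segment, #000000→cut S711 F1697: (148.985,64.166) → (229.200,56.121)

[5] `<rect>` rectangle, #000000→cut S711 F1697: (51.111,154.366) → (114.270,154.366) → (114.270,81.743) → (51.111,81.743) → (51.111,154.366) (closed)

[6] `<line>` line segment, #000000→cut S711 F1697: (218.721,210.906) → (211.492,17.087)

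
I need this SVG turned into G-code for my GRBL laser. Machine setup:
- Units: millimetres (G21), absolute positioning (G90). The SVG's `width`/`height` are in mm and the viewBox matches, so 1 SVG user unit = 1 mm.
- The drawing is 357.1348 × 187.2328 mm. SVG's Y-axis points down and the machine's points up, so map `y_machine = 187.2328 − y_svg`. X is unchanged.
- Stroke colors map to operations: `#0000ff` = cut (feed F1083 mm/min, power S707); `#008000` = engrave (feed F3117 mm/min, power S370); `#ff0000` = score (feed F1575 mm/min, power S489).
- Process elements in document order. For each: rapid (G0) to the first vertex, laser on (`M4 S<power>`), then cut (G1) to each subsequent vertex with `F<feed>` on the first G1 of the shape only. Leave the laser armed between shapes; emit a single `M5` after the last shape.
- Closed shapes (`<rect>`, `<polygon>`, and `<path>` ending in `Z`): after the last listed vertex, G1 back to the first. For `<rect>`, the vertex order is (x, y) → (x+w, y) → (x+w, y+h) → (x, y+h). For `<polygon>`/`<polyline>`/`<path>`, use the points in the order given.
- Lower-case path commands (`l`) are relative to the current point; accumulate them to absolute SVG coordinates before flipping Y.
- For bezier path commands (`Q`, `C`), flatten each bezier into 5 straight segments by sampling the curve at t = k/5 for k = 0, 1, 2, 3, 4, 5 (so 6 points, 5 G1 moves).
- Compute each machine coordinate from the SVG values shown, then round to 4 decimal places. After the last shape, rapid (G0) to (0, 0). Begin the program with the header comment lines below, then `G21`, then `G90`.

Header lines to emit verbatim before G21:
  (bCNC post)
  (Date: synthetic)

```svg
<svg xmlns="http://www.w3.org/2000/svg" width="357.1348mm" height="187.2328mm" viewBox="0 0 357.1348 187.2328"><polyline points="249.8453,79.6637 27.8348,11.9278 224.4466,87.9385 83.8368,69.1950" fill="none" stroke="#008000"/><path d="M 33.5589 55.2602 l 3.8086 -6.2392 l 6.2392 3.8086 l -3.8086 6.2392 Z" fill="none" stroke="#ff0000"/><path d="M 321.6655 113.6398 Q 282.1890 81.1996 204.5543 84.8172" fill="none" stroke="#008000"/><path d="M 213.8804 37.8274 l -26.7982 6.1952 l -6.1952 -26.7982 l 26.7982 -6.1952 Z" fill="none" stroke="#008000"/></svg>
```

Since the viewBox matches the mm dimensions, user units are millimetres directly. The only transform is the Y-flip y_m = 187.2328 − y_svg.

Shape 1 is a open polyline drawn with `<polyline>`. Its stroke #008000 means engrave at S370, F3117. After flipping Y the toolpath is (249.8453,107.5691) → (27.8348,175.3050) → (224.4466,99.2943) → (83.8368,118.0378).

Shape 2 is a regular polygon drawn with `<path>`. Its stroke #ff0000 means score at S489, F1575. After flipping Y the toolpath is (33.5589,131.9726) → (37.3675,138.2118) → (43.6067,134.4032) → (39.7981,128.1640) → (33.5589,131.9726), returning to the start.

Shape 3 is a quadratic bezier drawn with `<path>`. Its stroke #008000 means engrave at S370, F3117. After flipping Y the toolpath is (321.6655,73.5930) → (304.3486,85.1268) → (283.9790,93.7759) → (260.5567,99.5404) → (234.0819,102.4203) → (204.5543,102.4156).

Shape 4 is a regular polygon drawn with `<path>`. Its stroke #008000 means engrave at S370, F3117. After flipping Y the toolpath is (213.8804,149.4054) → (187.0822,143.2102) → (180.8870,170.0084) → (207.6852,176.2036) → (213.8804,149.4054), returning to the start.

(bCNC post)
(Date: synthetic)
G21
G90
G0 X249.8453 Y107.5691
M4 S370
G1 X27.8348 Y175.3050 F3117
G1 X224.4466 Y99.2943
G1 X83.8368 Y118.0378
G0 X33.5589 Y131.9726
M4 S489
G1 X37.3675 Y138.2118 F1575
G1 X43.6067 Y134.4032
G1 X39.7981 Y128.1640
G1 X33.5589 Y131.9726
G0 X321.6655 Y73.5930
M4 S370
G1 X304.3486 Y85.1268 F3117
G1 X283.9790 Y93.7759
G1 X260.5567 Y99.5404
G1 X234.0819 Y102.4203
G1 X204.5543 Y102.4156
G0 X213.8804 Y149.4054
M4 S370
G1 X187.0822 Y143.2102 F3117
G1 X180.8870 Y170.0084
G1 X207.6852 Y176.2036
G1 X213.8804 Y149.4054
M5
G0 X0.0000 Y0.0000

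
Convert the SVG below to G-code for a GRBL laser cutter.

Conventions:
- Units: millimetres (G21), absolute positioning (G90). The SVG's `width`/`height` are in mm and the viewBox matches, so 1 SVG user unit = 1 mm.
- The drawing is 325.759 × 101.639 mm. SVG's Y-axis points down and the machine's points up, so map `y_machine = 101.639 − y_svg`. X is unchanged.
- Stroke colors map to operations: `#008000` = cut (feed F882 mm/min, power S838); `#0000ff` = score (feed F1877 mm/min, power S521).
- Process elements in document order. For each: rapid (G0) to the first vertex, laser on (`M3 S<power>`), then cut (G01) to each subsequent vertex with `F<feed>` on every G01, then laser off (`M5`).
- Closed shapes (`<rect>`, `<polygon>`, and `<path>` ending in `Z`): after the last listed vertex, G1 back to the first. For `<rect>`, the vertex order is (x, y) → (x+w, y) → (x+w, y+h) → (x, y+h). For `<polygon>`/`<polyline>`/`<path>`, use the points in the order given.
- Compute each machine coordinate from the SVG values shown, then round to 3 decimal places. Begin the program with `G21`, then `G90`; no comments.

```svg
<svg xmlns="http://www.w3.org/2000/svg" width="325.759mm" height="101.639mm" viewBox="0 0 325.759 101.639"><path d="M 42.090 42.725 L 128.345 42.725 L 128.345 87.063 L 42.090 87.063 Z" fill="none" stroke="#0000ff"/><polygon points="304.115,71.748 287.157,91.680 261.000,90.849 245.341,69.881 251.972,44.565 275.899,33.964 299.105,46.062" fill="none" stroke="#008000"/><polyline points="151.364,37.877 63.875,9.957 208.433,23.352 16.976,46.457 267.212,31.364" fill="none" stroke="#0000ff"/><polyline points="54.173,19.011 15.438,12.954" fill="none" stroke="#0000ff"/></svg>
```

Since the viewBox matches the mm dimensions, user units are millimetres directly. The only transform is the Y-flip y_m = 101.639 − y_svg.

Shape 1 is a rectangle drawn with `<path>`. Its stroke #0000ff means score at S521, F1877. After flipping Y the toolpath is (42.090,58.914) → (128.345,58.914) → (128.345,14.576) → (42.090,14.576) → (42.090,58.914), returning to the start.

Shape 2 is a regular polygon drawn with `<polygon>`. Its stroke #008000 means cut at S838, F882. After flipping Y the toolpath is (304.115,29.891) → (287.157,9.959) → (261.000,10.790) → (245.341,31.758) → (251.972,57.074) → (275.899,67.675) → (299.105,55.577) → (304.115,29.891), returning to the start.

Shape 3 is a open polyline drawn with `<polyline>`. Its stroke #0000ff means score at S521, F1877. After flipping Y the toolpath is (151.364,63.762) → (63.875,91.682) → (208.433,78.287) → (16.976,55.182) → (267.212,70.275).

Shape 4 is a line segment drawn with `<polyline>`. Its stroke #0000ff means score at S521, F1877. After flipping Y the toolpath is (54.173,82.628) → (15.438,88.685).

G21
G90
G0 X42.090 Y58.914
M3 S521
G01 X128.345 Y58.914 F1877
G01 X128.345 Y14.576 F1877
G01 X42.090 Y14.576 F1877
G01 X42.090 Y58.914 F1877
M5
G0 X304.115 Y29.891
M3 S838
G01 X287.157 Y9.959 F882
G01 X261.000 Y10.790 F882
G01 X245.341 Y31.758 F882
G01 X251.972 Y57.074 F882
G01 X275.899 Y67.675 F882
G01 X299.105 Y55.577 F882
G01 X304.115 Y29.891 F882
M5
G0 X151.364 Y63.762
M3 S521
G01 X63.875 Y91.682 F1877
G01 X208.433 Y78.287 F1877
G01 X16.976 Y55.182 F1877
G01 X267.212 Y70.275 F1877
M5
G0 X54.173 Y82.628
M3 S521
G01 X15.438 Y88.685 F1877
M5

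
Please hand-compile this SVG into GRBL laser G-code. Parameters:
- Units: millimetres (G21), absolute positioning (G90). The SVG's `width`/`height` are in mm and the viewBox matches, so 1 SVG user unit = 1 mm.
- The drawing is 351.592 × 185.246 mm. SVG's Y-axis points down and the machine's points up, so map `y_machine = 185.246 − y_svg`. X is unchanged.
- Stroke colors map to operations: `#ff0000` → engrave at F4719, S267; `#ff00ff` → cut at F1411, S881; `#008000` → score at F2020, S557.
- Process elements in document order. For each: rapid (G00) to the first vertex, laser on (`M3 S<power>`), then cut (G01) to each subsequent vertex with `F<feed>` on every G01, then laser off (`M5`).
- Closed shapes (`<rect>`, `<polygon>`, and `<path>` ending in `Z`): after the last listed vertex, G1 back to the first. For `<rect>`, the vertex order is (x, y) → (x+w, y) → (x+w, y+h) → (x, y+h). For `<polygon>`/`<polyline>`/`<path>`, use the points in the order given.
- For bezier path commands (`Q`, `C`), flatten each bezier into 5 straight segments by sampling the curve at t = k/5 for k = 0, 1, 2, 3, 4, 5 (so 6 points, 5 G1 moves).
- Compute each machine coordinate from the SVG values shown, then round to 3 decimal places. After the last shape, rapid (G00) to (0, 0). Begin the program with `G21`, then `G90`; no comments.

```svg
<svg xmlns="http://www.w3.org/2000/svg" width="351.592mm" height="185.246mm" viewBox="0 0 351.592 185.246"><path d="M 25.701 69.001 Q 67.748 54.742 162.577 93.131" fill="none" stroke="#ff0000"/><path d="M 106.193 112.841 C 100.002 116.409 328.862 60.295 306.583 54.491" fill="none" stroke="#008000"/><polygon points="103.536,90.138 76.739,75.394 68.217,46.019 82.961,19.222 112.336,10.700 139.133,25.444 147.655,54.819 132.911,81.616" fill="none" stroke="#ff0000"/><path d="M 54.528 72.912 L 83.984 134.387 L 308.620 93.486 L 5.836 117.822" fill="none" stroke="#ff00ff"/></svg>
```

Since the viewBox matches the mm dimensions, user units are millimetres directly. The only transform is the Y-flip y_m = 185.246 − y_svg.

Shape 1 is a quadratic bezier drawn with `<path>`. Its stroke #ff0000 means engrave at S267, F4719. After flipping Y the toolpath is (25.701,116.245) → (44.631,119.843) → (67.784,119.229) → (95.159,114.403) → (126.757,105.365) → (162.577,92.115).

Shape 2 is a cubic bezier drawn with `<path>`. Its stroke #008000 means score at S557, F2020. After flipping Y the toolpath is (106.193,72.405) → (126.795,76.546) → (180.472,89.731) → (243.887,106.681) → (293.703,122.115) → (306.583,130.755).

Shape 3 is a regular polygon drawn with `<polygon>`. Its stroke #ff0000 means engrave at S267, F4719. After flipping Y the toolpath is (103.536,95.108) → (76.739,109.852) → (68.217,139.227) → (82.961,166.024) → (112.336,174.546) → (139.133,159.802) → (147.655,130.427) → (132.911,103.630) → (103.536,95.108), returning to the start.

Shape 4 is a open polyline drawn with `<path>`. Its stroke #ff00ff means cut at S881, F1411. After flipping Y the toolpath is (54.528,112.334) → (83.984,50.859) → (308.620,91.760) → (5.836,67.424).

G21
G90
G00 X25.701 Y116.245
M3 S267
G01 X44.631 Y119.843 F4719
G01 X67.784 Y119.229 F4719
G01 X95.159 Y114.403 F4719
G01 X126.757 Y105.365 F4719
G01 X162.577 Y92.115 F4719
M5
G00 X106.193 Y72.405
M3 S557
G01 X126.795 Y76.546 F2020
G01 X180.472 Y89.731 F2020
G01 X243.887 Y106.681 F2020
G01 X293.703 Y122.115 F2020
G01 X306.583 Y130.755 F2020
M5
G00 X103.536 Y95.108
M3 S267
G01 X76.739 Y109.852 F4719
G01 X68.217 Y139.227 F4719
G01 X82.961 Y166.024 F4719
G01 X112.336 Y174.546 F4719
G01 X139.133 Y159.802 F4719
G01 X147.655 Y130.427 F4719
G01 X132.911 Y103.630 F4719
G01 X103.536 Y95.108 F4719
M5
G00 X54.528 Y112.334
M3 S881
G01 X83.984 Y50.859 F1411
G01 X308.620 Y91.760 F1411
G01 X5.836 Y67.424 F1411
M5
G00 X0.000 Y0.000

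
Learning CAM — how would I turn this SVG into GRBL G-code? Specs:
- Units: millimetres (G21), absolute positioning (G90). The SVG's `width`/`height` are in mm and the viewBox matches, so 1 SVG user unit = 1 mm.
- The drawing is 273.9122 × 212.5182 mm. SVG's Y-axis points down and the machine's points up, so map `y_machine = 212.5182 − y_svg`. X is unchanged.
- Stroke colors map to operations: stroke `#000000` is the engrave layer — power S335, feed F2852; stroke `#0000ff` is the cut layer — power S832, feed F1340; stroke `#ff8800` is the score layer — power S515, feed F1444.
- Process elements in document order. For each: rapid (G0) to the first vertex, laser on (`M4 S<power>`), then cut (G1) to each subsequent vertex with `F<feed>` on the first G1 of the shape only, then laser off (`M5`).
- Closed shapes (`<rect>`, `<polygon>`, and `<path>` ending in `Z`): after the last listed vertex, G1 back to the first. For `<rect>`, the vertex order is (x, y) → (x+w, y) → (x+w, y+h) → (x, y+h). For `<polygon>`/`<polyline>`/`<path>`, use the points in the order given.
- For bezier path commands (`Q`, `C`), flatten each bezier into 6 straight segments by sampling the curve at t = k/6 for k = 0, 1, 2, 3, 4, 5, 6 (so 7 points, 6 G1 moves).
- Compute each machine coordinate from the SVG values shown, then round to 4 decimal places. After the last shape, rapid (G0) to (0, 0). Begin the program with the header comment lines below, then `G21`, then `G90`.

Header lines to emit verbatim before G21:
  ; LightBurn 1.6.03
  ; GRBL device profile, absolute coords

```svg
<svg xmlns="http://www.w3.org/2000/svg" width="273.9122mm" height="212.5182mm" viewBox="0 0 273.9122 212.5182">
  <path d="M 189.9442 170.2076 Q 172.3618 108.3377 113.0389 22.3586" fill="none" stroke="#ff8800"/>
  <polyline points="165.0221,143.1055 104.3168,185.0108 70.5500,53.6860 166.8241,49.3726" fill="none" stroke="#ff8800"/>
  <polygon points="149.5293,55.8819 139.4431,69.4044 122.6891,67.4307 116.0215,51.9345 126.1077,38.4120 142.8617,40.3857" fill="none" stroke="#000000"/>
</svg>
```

Since the viewBox matches the mm dimensions, user units are millimetres directly. The only transform is the Y-flip y_m = 212.5182 − y_svg.

Shape 1 is a quadratic bezier drawn with `<path>`. Its stroke #ff8800 means score at S515, F1444. After flipping Y the toolpath is (189.9442,42.3106) → (182.9239,63.6036) → (173.5848,86.2360) → (161.9267,110.2078) → (147.9497,135.5190) → (131.6537,162.1696) → (113.0389,190.1596).

Shape 2 is a open polyline drawn with `<polyline>`. Its stroke #ff8800 means score at S515, F1444. After flipping Y the toolpath is (165.0221,69.4127) → (104.3168,27.5074) → (70.5500,158.8322) → (166.8241,163.1456).

Shape 3 is a regular polygon drawn with `<polygon>`. Its stroke #000000 means engrave at S335, F2852. After flipping Y the toolpath is (149.5293,156.6363) → (139.4431,143.1138) → (122.6891,145.0875) → (116.0215,160.5837) → (126.1077,174.1062) → (142.8617,172.1325) → (149.5293,156.6363), returning to the start.

; LightBurn 1.6.03
; GRBL device profile, absolute coords
G21
G90
G0 X189.9442 Y42.3106
M4 S515
G1 X182.9239 Y63.6036 F1444
G1 X173.5848 Y86.2360
G1 X161.9267 Y110.2078
G1 X147.9497 Y135.5190
G1 X131.6537 Y162.1696
G1 X113.0389 Y190.1596
M5
G0 X165.0221 Y69.4127
M4 S515
G1 X104.3168 Y27.5074 F1444
G1 X70.5500 Y158.8322
G1 X166.8241 Y163.1456
M5
G0 X149.5293 Y156.6363
M4 S335
G1 X139.4431 Y143.1138 F2852
G1 X122.6891 Y145.0875
G1 X116.0215 Y160.5837
G1 X126.1077 Y174.1062
G1 X142.8617 Y172.1325
G1 X149.5293 Y156.6363
M5
G0 X0.0000 Y0.0000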